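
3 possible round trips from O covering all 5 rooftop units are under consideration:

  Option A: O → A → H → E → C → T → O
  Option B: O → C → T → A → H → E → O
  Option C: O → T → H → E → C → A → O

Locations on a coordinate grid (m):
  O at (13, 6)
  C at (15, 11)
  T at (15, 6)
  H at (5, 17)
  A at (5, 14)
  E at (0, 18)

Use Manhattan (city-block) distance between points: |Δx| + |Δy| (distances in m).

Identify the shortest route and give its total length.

Option A: 16 + 3 + 6 + 22 + 5 + 2 = 54
Option B: 7 + 5 + 18 + 3 + 6 + 25 = 64
Option C: 2 + 21 + 6 + 22 + 13 + 16 = 80

54 m — Option A is the shortest.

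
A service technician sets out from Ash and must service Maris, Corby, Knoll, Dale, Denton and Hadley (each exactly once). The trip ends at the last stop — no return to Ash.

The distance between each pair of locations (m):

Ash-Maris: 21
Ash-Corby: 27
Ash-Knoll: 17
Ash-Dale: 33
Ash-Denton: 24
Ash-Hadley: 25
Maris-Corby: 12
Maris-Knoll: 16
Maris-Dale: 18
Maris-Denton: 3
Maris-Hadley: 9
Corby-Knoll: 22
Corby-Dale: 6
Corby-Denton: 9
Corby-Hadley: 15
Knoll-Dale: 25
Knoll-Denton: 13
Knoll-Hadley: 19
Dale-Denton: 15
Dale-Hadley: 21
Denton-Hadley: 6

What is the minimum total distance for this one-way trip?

There are 6! = 720 possible orderings.
Ash - Maris - Corby - Knoll - Dale - Denton - Hadley: 21+12+22+25+15+6 = 101
Ash - Maris - Corby - Knoll - Dale - Hadley - Denton: 21+12+22+25+21+6 = 107
Ash - Maris - Corby - Knoll - Denton - Dale - Hadley: 21+12+22+13+15+21 = 104
Ash - Maris - Corby - Knoll - Denton - Hadley - Dale: 21+12+22+13+6+21 = 95
Ash - Maris - Corby - Knoll - Hadley - Dale - Denton: 21+12+22+19+21+15 = 110
Ash - Maris - Corby - Knoll - Hadley - Denton - Dale: 21+12+22+19+6+15 = 95
Ash - Maris - Corby - Dale - Knoll - Denton - Hadley: 21+12+6+25+13+6 = 83
Ash - Maris - Corby - Dale - Knoll - Hadley - Denton: 21+12+6+25+19+6 = 89
… (712 more)
Ash - Knoll - Maris - Denton - Hadley - Corby - Dale: 17+16+3+6+15+6 = 63  ← best
The minimum is 63.
One shortest path: Ash → Knoll → Maris → Denton → Hadley → Corby → Dale.

63 m — the minimum one-way total.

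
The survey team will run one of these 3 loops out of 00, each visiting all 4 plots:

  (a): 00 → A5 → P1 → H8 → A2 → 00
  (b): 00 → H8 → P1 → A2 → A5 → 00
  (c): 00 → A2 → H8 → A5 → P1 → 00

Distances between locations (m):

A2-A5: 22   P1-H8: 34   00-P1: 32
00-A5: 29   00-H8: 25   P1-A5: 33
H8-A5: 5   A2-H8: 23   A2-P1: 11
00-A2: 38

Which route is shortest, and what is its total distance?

121 m — (b) is the shortest.

(a): 29 + 33 + 34 + 23 + 38 = 157
(b): 25 + 34 + 11 + 22 + 29 = 121
(c): 38 + 23 + 5 + 33 + 32 = 131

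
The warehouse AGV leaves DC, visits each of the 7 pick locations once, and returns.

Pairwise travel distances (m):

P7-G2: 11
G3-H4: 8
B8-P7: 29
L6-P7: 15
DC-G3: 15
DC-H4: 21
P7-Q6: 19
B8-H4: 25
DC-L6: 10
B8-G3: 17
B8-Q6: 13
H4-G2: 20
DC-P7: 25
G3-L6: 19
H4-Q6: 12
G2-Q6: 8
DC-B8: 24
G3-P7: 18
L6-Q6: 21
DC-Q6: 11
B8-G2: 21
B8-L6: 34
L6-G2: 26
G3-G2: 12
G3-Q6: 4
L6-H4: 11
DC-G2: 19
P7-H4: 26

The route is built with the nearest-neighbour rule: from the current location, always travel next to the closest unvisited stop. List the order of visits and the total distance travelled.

From DC: distances to unvisited — L6=10, Q6=11, G3=15, G2=19, H4=21, B8=24, P7=25. Nearest is L6 (10).
From L6: distances to unvisited — H4=11, P7=15, G3=19, Q6=21, G2=26, B8=34. Nearest is H4 (11).
From H4: distances to unvisited — G3=8, Q6=12, G2=20, B8=25, P7=26. Nearest is G3 (8).
From G3: distances to unvisited — Q6=4, G2=12, B8=17, P7=18. Nearest is Q6 (4).
From Q6: distances to unvisited — G2=8, B8=13, P7=19. Nearest is G2 (8).
From G2: distances to unvisited — P7=11, B8=21. Nearest is P7 (11).
From P7: distances to unvisited — B8=29. Nearest is B8 (29).
Return B8→DC: 24.
Total = 10 + 11 + 8 + 4 + 8 + 11 + 29 + 24 = 105.

105 m along DC → L6 → H4 → G3 → Q6 → G2 → P7 → B8 → DC.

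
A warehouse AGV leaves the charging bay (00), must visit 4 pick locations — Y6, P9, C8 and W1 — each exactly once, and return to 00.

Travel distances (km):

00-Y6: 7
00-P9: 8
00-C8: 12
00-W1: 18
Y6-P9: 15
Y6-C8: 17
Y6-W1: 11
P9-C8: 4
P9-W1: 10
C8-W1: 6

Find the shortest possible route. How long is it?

36 km — the shortest possible round trip.

There are 12 distinct closed tours to check (reversals are equivalent).
00→Y6→P9→C8→W1→00: 7+15+4+6+18 = 50
00→Y6→P9→W1→C8→00: 7+15+10+6+12 = 50
00→Y6→C8→P9→W1→00: 7+17+4+10+18 = 56
00→Y6→C8→W1→P9→00: 7+17+6+10+8 = 48
00→Y6→W1→P9→C8→00: 7+11+10+4+12 = 44
00→Y6→W1→C8→P9→00: 7+11+6+4+8 = 36
00→P9→Y6→C8→W1→00: 8+15+17+6+18 = 64
00→P9→Y6→W1→C8→00: 8+15+11+6+12 = 52
00→P9→C8→Y6→W1→00: 8+4+17+11+18 = 58
00→P9→W1→Y6→C8→00: 8+10+11+17+12 = 58
00→C8→Y6→P9→W1→00: 12+17+15+10+18 = 72
00→C8→P9→Y6→W1→00: 12+4+15+11+18 = 60
The minimum is 36.
One optimal route: 00 → Y6 → W1 → C8 → P9 → 00 (or its reverse).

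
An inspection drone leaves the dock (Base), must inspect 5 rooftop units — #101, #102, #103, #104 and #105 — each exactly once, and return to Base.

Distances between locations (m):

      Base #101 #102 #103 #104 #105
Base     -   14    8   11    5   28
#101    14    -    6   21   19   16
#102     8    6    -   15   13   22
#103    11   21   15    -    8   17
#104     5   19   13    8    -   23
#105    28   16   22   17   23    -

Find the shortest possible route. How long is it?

Base - #101 - #102 - #103 - #104 - #105 - Base: 14+6+15+8+23+28 = 94
Base - #101 - #102 - #103 - #105 - #104 - Base: 14+6+15+17+23+5 = 80
Base - #101 - #102 - #104 - #103 - #105 - Base: 14+6+13+8+17+28 = 86
Base - #101 - #102 - #104 - #105 - #103 - Base: 14+6+13+23+17+11 = 84
Base - #101 - #102 - #105 - #103 - #104 - Base: 14+6+22+17+8+5 = 72
Base - #101 - #102 - #105 - #104 - #103 - Base: 14+6+22+23+8+11 = 84
Base - #101 - #103 - #102 - #104 - #105 - Base: 14+21+15+13+23+28 = 114
Base - #101 - #103 - #102 - #105 - #104 - Base: 14+21+15+22+23+5 = 100
Base - #101 - #103 - #104 - #102 - #105 - Base: 14+21+8+13+22+28 = 106
Base - #101 - #103 - #104 - #105 - #102 - Base: 14+21+8+23+22+8 = 96
Base - #101 - #103 - #105 - #102 - #104 - Base: 14+21+17+22+13+5 = 92
Base - #101 - #103 - #105 - #104 - #102 - Base: 14+21+17+23+13+8 = 96
Base - #101 - #104 - #102 - #103 - #105 - Base: 14+19+13+15+17+28 = 106
Base - #101 - #104 - #102 - #105 - #103 - Base: 14+19+13+22+17+11 = 96
… (46 more)
Base - #102 - #101 - #105 - #103 - #104 - Base: 8+6+16+17+8+5 = 60  ← best
The minimum is 60.
One optimal route: Base → #102 → #101 → #105 → #103 → #104 → Base (or its reverse).

Shortest round trip = 60 m.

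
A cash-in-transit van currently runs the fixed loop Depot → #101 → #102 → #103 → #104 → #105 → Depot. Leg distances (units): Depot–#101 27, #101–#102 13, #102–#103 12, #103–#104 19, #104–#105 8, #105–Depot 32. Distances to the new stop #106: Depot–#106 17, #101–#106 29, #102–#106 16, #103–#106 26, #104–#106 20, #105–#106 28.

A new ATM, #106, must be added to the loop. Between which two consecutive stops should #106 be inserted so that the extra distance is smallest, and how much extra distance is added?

Insertion cost between consecutive stops i–j is d(i,#106) + d(#106,j) − d(i,j):
  between Depot and #101: 17 + 29 − 27 = 19
  between #101 and #102: 29 + 16 − 13 = 32
  between #102 and #103: 16 + 26 − 12 = 30
  between #103 and #104: 26 + 20 − 19 = 27
  between #104 and #105: 20 + 28 − 8 = 40
  between #105 and Depot: 28 + 17 − 32 = 13
Cheapest insertion is between #105 and Depot, adding 13.
New total = 111 + 13 = 124.

Adding 13 by placing #106 on the #105–Depot leg.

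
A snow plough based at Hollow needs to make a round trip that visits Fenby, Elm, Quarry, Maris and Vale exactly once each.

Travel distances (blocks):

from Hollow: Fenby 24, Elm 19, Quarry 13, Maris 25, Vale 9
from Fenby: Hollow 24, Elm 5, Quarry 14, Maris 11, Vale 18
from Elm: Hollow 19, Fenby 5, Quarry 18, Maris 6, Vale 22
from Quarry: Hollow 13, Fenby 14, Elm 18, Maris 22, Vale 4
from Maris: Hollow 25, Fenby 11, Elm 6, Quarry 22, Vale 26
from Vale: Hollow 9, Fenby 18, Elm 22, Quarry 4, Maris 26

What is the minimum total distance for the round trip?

Minimum total distance: 63 blocks.

With 5 stops there are 5!/2 = 60 distinct round trips (a route and its reverse cost the same).
Hollow-Fenby-Elm-Quarry-Maris-Vale-Hollow: 24+5+18+22+26+9 = 104
Hollow-Fenby-Elm-Quarry-Vale-Maris-Hollow: 24+5+18+4+26+25 = 102
Hollow-Fenby-Elm-Maris-Quarry-Vale-Hollow: 24+5+6+22+4+9 = 70
Hollow-Fenby-Elm-Maris-Vale-Quarry-Hollow: 24+5+6+26+4+13 = 78
Hollow-Fenby-Elm-Vale-Quarry-Maris-Hollow: 24+5+22+4+22+25 = 102
Hollow-Fenby-Elm-Vale-Maris-Quarry-Hollow: 24+5+22+26+22+13 = 112
Hollow-Fenby-Quarry-Elm-Maris-Vale-Hollow: 24+14+18+6+26+9 = 97
Hollow-Fenby-Quarry-Elm-Vale-Maris-Hollow: 24+14+18+22+26+25 = 129
Hollow-Fenby-Quarry-Maris-Elm-Vale-Hollow: 24+14+22+6+22+9 = 97
Hollow-Fenby-Quarry-Maris-Vale-Elm-Hollow: 24+14+22+26+22+19 = 127
Hollow-Fenby-Quarry-Vale-Elm-Maris-Hollow: 24+14+4+22+6+25 = 95
Hollow-Fenby-Quarry-Vale-Maris-Elm-Hollow: 24+14+4+26+6+19 = 93
Hollow-Fenby-Maris-Elm-Quarry-Vale-Hollow: 24+11+6+18+4+9 = 72
Hollow-Fenby-Maris-Elm-Vale-Quarry-Hollow: 24+11+6+22+4+13 = 80
… (46 more)
Hollow-Elm-Maris-Fenby-Quarry-Vale-Hollow: 19+6+11+14+4+9 = 63  ← best
The minimum is 63.
One optimal route: Hollow → Elm → Maris → Fenby → Quarry → Vale → Hollow (or its reverse).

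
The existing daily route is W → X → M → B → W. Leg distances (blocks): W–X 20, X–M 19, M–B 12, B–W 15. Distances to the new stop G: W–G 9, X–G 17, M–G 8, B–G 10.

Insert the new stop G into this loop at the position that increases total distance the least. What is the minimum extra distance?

Insertion cost between consecutive stops i–j is d(i,G) + d(G,j) − d(i,j):
  between W and X: 9 + 17 − 20 = 6
  between X and M: 17 + 8 − 19 = 6
  between M and B: 8 + 10 − 12 = 6
  between B and W: 10 + 9 − 15 = 4
Cheapest insertion is between B and W, adding 4.
New total = 66 + 4 = 70.

Adding 4 blocks by placing G on the B–W leg.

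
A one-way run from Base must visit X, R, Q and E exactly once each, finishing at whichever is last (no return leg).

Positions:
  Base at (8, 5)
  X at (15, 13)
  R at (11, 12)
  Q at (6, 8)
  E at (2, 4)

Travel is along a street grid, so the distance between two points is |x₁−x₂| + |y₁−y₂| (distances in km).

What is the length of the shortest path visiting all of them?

Minimum one-way distance = 29 km.

There are 4! = 24 possible orderings.
Base - X - R - Q - E: 15+5+9+8 = 37
Base - X - R - E - Q: 15+5+17+8 = 45
Base - X - Q - R - E: 15+14+9+17 = 55
Base - X - Q - E - R: 15+14+8+17 = 54
Base - X - E - R - Q: 15+22+17+9 = 63
Base - X - E - Q - R: 15+22+8+9 = 54
Base - R - X - Q - E: 10+5+14+8 = 37
Base - R - X - E - Q: 10+5+22+8 = 45
Base - R - Q - X - E: 10+9+14+22 = 55
Base - R - Q - E - X: 10+9+8+22 = 49
Base - R - E - X - Q: 10+17+22+14 = 63
Base - R - E - Q - X: 10+17+8+14 = 49
Base - Q - X - R - E: 5+14+5+17 = 41
Base - Q - X - E - R: 5+14+22+17 = 58
… (10 more)
Base - E - Q - R - X: 7+8+9+5 = 29  ← best
The minimum is 29.
One shortest path: Base → E → Q → R → X.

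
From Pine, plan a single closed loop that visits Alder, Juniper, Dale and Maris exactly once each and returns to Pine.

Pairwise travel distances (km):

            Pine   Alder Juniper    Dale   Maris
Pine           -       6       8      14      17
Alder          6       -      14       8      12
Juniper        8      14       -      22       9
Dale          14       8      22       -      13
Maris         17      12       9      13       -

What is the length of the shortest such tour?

Shortest round trip = 44 km.

There are 12 distinct closed tours to check (reversals are equivalent).
Pine - Alder - Juniper - Dale - Maris - Pine: 6+14+22+13+17 = 72
Pine - Alder - Juniper - Maris - Dale - Pine: 6+14+9+13+14 = 56
Pine - Alder - Dale - Juniper - Maris - Pine: 6+8+22+9+17 = 62
Pine - Alder - Dale - Maris - Juniper - Pine: 6+8+13+9+8 = 44
Pine - Alder - Maris - Juniper - Dale - Pine: 6+12+9+22+14 = 63
Pine - Alder - Maris - Dale - Juniper - Pine: 6+12+13+22+8 = 61
Pine - Juniper - Alder - Dale - Maris - Pine: 8+14+8+13+17 = 60
Pine - Juniper - Alder - Maris - Dale - Pine: 8+14+12+13+14 = 61
Pine - Juniper - Dale - Alder - Maris - Pine: 8+22+8+12+17 = 67
Pine - Juniper - Maris - Alder - Dale - Pine: 8+9+12+8+14 = 51
Pine - Dale - Alder - Juniper - Maris - Pine: 14+8+14+9+17 = 62
Pine - Dale - Juniper - Alder - Maris - Pine: 14+22+14+12+17 = 79
The minimum is 44.
One optimal route: Pine → Alder → Dale → Maris → Juniper → Pine (or its reverse).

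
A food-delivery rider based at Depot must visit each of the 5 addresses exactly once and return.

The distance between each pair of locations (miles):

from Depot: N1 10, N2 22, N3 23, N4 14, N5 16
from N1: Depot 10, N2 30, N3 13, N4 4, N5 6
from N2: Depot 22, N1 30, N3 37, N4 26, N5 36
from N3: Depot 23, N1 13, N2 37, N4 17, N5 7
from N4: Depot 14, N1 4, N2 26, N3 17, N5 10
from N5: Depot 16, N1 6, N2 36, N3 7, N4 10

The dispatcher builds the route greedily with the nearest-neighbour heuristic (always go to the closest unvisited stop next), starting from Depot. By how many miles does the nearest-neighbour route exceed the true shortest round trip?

Depot: N1=10, N4=14, N5=16, N2=22, N3=23 ⇒ N1
N1: N4=4, N5=6, N3=13, N2=30 ⇒ N4
N4: N5=10, N3=17, N2=26 ⇒ N5
N5: N3=7, N2=36 ⇒ N3
N3: N2=37 ⇒ N2
NN route Depot → N1 → N4 → N5 → N3 → N2 → Depot costs 90.
Optimal: Depot → N1 → N3 → N5 → N4 → N2 → Depot costs 88 (by enumerating all 60 distinct tours).
Excess = 90 − 88 = 2.

The nearest-neighbour route is 2 miles longer than optimal.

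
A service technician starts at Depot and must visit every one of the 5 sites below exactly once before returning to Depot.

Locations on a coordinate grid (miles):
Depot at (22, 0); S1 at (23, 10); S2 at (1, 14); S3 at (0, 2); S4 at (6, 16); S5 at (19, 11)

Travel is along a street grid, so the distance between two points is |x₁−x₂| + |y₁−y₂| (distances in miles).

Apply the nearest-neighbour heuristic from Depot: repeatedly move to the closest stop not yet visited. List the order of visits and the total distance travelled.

Nearest-neighbour total = 78 miles; route Depot → S1 → S5 → S4 → S2 → S3 → Depot.

From Depot: distances to unvisited — S1=11, S5=14, S3=24, S4=32, S2=35. Nearest is S1 (11).
From S1: distances to unvisited — S5=5, S4=23, S2=26, S3=31. Nearest is S5 (5).
From S5: distances to unvisited — S4=18, S2=21, S3=28. Nearest is S4 (18).
From S4: distances to unvisited — S2=7, S3=20. Nearest is S2 (7).
From S2: distances to unvisited — S3=13. Nearest is S3 (13).
Return S3→Depot: 24.
Total = 11 + 5 + 18 + 7 + 13 + 24 = 78.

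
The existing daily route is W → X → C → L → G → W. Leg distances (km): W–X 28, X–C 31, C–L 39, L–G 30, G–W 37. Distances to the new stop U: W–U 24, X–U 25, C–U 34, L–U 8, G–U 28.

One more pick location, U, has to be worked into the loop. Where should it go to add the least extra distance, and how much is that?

Insertion cost between consecutive stops i–j is d(i,U) + d(U,j) − d(i,j):
  between W and X: 24 + 25 − 28 = 21
  between X and C: 25 + 34 − 31 = 28
  between C and L: 34 + 8 − 39 = 3
  between L and G: 8 + 28 − 30 = 6
  between G and W: 28 + 24 − 37 = 15
Cheapest insertion is between C and L, adding 3.
New total = 165 + 3 = 168.

+3 km — insert U between C and L.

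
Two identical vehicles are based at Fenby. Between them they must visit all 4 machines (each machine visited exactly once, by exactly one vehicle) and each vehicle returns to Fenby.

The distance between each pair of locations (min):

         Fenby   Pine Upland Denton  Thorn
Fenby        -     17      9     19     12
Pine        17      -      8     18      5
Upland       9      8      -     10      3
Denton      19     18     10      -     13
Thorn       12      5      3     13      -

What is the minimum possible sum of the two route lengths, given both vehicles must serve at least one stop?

There are 2^3 − 1 = 7 ways to divide the 4 stops into two non-empty groups. For each, the best each vehicle can do is its own shortest tour through its group:
  {Pine} + {Upland, Denton, Thorn}: 34 + 44 = 78
  {Upland} + {Pine, Denton, Thorn}: 18 + 54 = 72
  {Pine, Upland} + {Denton, Thorn}: 34 + 44 = 78
  {Denton} + {Pine, Upland, Thorn}: 38 + 34 = 72
  {Pine, Denton} + {Upland, Thorn}: 54 + 24 = 78
  {Upland, Denton} + {Pine, Thorn}: 38 + 34 = 72
  … (7 splits in total)
Best: vehicle 1 Fenby → Upland → Fenby = 18; vehicle 2 Fenby → Pine → Thorn → Denton → Fenby = 54; combined 72.

Minimum combined distance: 72 min.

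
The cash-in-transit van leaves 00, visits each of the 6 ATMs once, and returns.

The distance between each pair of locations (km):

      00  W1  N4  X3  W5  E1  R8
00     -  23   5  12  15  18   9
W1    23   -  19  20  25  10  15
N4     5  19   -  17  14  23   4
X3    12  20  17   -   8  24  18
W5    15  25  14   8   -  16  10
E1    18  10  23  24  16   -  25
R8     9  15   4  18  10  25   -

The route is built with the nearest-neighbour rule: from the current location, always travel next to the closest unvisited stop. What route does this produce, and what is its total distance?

From 00: distances to unvisited — N4=5, R8=9, X3=12, W5=15, E1=18, W1=23. Nearest is N4 (5).
From N4: distances to unvisited — R8=4, W5=14, X3=17, W1=19, E1=23. Nearest is R8 (4).
From R8: distances to unvisited — W5=10, W1=15, X3=18, E1=25. Nearest is W5 (10).
From W5: distances to unvisited — X3=8, E1=16, W1=25. Nearest is X3 (8).
From X3: distances to unvisited — W1=20, E1=24. Nearest is W1 (20).
From W1: distances to unvisited — E1=10. Nearest is E1 (10).
Return E1→00: 18.
Total = 5 + 4 + 10 + 8 + 20 + 10 + 18 = 75.

75 km along 00 → N4 → R8 → W5 → X3 → W1 → E1 → 00.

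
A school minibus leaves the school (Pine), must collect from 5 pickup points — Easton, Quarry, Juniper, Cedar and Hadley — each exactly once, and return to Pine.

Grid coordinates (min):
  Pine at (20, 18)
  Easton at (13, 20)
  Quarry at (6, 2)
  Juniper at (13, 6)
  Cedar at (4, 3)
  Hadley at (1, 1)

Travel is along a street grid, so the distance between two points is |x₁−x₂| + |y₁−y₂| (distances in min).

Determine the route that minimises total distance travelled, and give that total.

Minimum total distance: 76 min.

Pine - Easton - Quarry - Juniper - Cedar - Hadley - Pine: 9+25+11+12+5+36 = 98
Pine - Easton - Quarry - Juniper - Hadley - Cedar - Pine: 9+25+11+17+5+31 = 98
Pine - Easton - Quarry - Cedar - Juniper - Hadley - Pine: 9+25+3+12+17+36 = 102
Pine - Easton - Quarry - Cedar - Hadley - Juniper - Pine: 9+25+3+5+17+19 = 78
Pine - Easton - Quarry - Hadley - Juniper - Cedar - Pine: 9+25+6+17+12+31 = 100
Pine - Easton - Quarry - Hadley - Cedar - Juniper - Pine: 9+25+6+5+12+19 = 76
Pine - Easton - Juniper - Quarry - Cedar - Hadley - Pine: 9+14+11+3+5+36 = 78
Pine - Easton - Juniper - Quarry - Hadley - Cedar - Pine: 9+14+11+6+5+31 = 76
Pine - Easton - Juniper - Cedar - Quarry - Hadley - Pine: 9+14+12+3+6+36 = 80
Pine - Easton - Juniper - Cedar - Hadley - Quarry - Pine: 9+14+12+5+6+30 = 76
Pine - Easton - Juniper - Hadley - Quarry - Cedar - Pine: 9+14+17+6+3+31 = 80
Pine - Easton - Juniper - Hadley - Cedar - Quarry - Pine: 9+14+17+5+3+30 = 78
Pine - Easton - Cedar - Quarry - Juniper - Hadley - Pine: 9+26+3+11+17+36 = 102
Pine - Easton - Cedar - Quarry - Hadley - Juniper - Pine: 9+26+3+6+17+19 = 80
… (46 more)
The minimum is 76.
One optimal route: Pine → Easton → Quarry → Hadley → Cedar → Juniper → Pine (or its reverse).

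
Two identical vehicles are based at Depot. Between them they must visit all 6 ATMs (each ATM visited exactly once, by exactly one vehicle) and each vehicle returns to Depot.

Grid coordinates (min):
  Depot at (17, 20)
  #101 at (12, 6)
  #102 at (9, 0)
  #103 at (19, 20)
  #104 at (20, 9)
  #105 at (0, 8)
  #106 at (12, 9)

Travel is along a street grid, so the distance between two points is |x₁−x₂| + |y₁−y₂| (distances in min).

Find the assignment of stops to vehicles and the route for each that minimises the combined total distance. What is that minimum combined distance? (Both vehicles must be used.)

Minimum combined distance: 84 min.

There are 2^5 − 1 = 31 ways to divide the 6 stops into two non-empty groups. For each, the best each vehicle can do is its own shortest tour through its group:
  {#101} + {#102, #103, #104, #105, #106}: 38 + 80 = 118
  {#102} + {#101, #103, #104, #105, #106}: 56 + 68 = 124
  {#101, #102} + {#103, #104, #105, #106}: 56 + 64 = 120
  {#103} + {#101, #102, #104, #105, #106}: 4 + 80 = 84
  {#101, #103} + {#102, #104, #105, #106}: 42 + 80 = 122
  {#102, #103} + {#101, #104, #105, #106}: 60 + 68 = 128
  … (31 splits in total)
Best: vehicle 1 Depot → #103 → Depot = 4; vehicle 2 Depot → #101 → #102 → #105 → #106 → #104 → Depot = 80; combined 84.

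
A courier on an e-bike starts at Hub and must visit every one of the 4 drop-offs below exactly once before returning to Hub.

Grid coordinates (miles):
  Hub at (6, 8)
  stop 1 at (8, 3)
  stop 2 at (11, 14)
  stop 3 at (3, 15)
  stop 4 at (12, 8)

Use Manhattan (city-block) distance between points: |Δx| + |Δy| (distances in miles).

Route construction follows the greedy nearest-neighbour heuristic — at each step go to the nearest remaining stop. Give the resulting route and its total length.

From Hub: distances to unvisited — stop 4=6, stop 1=7, stop 3=10, stop 2=11. Nearest is stop 4 (6).
From stop 4: distances to unvisited — stop 2=7, stop 1=9, stop 3=16. Nearest is stop 2 (7).
From stop 2: distances to unvisited — stop 3=9, stop 1=14. Nearest is stop 3 (9).
From stop 3: distances to unvisited — stop 1=17. Nearest is stop 1 (17).
Return stop 1→Hub: 7.
Total = 6 + 7 + 9 + 17 + 7 = 46.

46 miles along Hub → stop 4 → stop 2 → stop 3 → stop 1 → Hub.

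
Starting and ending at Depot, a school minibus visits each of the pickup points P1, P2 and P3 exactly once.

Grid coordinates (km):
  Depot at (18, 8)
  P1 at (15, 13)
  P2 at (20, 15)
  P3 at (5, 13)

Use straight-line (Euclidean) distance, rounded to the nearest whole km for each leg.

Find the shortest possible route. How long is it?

With 3 stops there are 3!/2 = 3 distinct round trips (a route and its reverse cost the same).
Depot→P1→P2→P3→Depot: 6+5+15+14 = 40
Depot→P1→P3→P2→Depot: 6+10+15+7 = 38
Depot→P2→P1→P3→Depot: 7+5+10+14 = 36
The minimum is 36.
One optimal route: Depot → P2 → P1 → P3 → Depot (or its reverse).

Shortest round trip = 36 km.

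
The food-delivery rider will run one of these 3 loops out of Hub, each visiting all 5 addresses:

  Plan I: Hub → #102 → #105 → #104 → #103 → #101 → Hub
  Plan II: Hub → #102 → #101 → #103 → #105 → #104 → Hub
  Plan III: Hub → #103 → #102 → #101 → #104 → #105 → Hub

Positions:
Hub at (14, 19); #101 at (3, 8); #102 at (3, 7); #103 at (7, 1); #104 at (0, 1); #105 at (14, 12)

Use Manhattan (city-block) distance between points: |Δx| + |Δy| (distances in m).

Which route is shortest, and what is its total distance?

78 m — Plan III is the shortest.

Plan I: 23 + 16 + 25 + 7 + 11 + 22 = 104
Plan II: 23 + 1 + 11 + 18 + 25 + 32 = 110
Plan III: 25 + 10 + 1 + 10 + 25 + 7 = 78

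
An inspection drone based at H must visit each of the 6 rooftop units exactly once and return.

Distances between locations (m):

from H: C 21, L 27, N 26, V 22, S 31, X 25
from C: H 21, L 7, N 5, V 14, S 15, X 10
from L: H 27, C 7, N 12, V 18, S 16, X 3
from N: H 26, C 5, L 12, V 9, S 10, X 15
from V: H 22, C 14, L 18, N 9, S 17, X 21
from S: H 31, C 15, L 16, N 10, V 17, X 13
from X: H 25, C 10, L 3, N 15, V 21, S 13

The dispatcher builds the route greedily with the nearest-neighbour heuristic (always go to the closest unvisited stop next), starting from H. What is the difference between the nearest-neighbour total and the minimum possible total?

Excess over optimum: 10 m.

From H: C=21, V=22, X=25, N=26, L=27, S=31 → choose C (21).
From C: N=5, L=7, X=10, V=14, S=15 → choose N (5).
From N: V=9, S=10, L=12, X=15 → choose V (9).
From V: S=17, L=18, X=21 → choose S (17).
From S: X=13, L=16 → choose X (13).
From X: L=3 → choose L (3).
NN route H → C → N → V → S → X → L → H costs 95.
Optimal: H → C → L → X → S → N → V → H costs 85 (by enumerating all 360 distinct tours).
Excess = 95 − 85 = 10.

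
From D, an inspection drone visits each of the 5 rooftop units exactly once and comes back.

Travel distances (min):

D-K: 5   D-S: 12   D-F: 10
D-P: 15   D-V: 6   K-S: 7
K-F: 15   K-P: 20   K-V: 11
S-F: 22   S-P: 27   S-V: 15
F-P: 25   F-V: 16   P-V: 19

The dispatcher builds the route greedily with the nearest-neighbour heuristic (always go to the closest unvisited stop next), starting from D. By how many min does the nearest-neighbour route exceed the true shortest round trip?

D: K=5, V=6, F=10, S=12, P=15 ⇒ K
K: S=7, V=11, F=15, P=20 ⇒ S
S: V=15, F=22, P=27 ⇒ V
V: F=16, P=19 ⇒ F
F: P=25 ⇒ P
NN route D → K → S → V → F → P → D costs 83.
Optimal: D → K → S → V → P → F → D costs 81 (by enumerating all 60 distinct tours).
Excess = 83 − 81 = 2.

Excess over optimum: 2 min.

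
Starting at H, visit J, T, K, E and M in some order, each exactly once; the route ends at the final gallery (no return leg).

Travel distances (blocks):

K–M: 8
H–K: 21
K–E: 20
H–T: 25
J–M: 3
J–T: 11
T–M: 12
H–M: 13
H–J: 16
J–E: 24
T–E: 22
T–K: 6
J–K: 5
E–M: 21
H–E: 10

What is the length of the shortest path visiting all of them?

There are 5! = 120 possible orderings.
H - J - T - K - E - M: 16+11+6+20+21 = 74
H - J - T - K - M - E: 16+11+6+8+21 = 62
H - J - T - E - K - M: 16+11+22+20+8 = 77
H - J - T - E - M - K: 16+11+22+21+8 = 78
H - J - T - M - K - E: 16+11+12+8+20 = 67
H - J - T - M - E - K: 16+11+12+21+20 = 80
H - J - K - T - E - M: 16+5+6+22+21 = 70
H - J - K - T - M - E: 16+5+6+12+21 = 60
H - J - K - E - T - M: 16+5+20+22+12 = 75
H - J - K - E - M - T: 16+5+20+21+12 = 74
H - J - K - M - T - E: 16+5+8+12+22 = 63
H - J - K - M - E - T: 16+5+8+21+22 = 72
H - J - E - T - K - M: 16+24+22+6+8 = 76
H - J - E - T - M - K: 16+24+22+12+8 = 82
… (106 more)
H - E - M - J - K - T: 10+21+3+5+6 = 45  ← best
The minimum is 45.
One shortest path: H → E → M → J → K → T.

Minimum one-way distance = 45 blocks.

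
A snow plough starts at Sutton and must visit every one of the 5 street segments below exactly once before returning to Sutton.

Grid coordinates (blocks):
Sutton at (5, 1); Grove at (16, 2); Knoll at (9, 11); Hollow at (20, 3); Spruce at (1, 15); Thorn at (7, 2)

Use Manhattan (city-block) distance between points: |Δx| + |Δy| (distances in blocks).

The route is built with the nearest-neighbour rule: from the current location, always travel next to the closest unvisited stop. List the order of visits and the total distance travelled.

From Sutton: distances to unvisited — Thorn=3, Grove=12, Knoll=14, Hollow=17, Spruce=18. Nearest is Thorn (3).
From Thorn: distances to unvisited — Grove=9, Knoll=11, Hollow=14, Spruce=19. Nearest is Grove (9).
From Grove: distances to unvisited — Hollow=5, Knoll=16, Spruce=28. Nearest is Hollow (5).
From Hollow: distances to unvisited — Knoll=19, Spruce=31. Nearest is Knoll (19).
From Knoll: distances to unvisited — Spruce=12. Nearest is Spruce (12).
Return Spruce→Sutton: 18.
Total = 3 + 9 + 5 + 19 + 12 + 18 = 66.

66 blocks along Sutton → Thorn → Grove → Hollow → Knoll → Spruce → Sutton.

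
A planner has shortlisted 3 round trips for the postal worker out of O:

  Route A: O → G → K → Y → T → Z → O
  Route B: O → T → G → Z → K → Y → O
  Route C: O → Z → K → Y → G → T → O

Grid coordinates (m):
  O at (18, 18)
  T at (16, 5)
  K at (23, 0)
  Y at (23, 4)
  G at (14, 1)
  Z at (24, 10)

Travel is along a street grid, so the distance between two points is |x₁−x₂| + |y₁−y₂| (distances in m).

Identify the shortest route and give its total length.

Shortest is Route C, total 62 m.

Route A: 21 + 10 + 4 + 8 + 13 + 14 = 70
Route B: 15 + 6 + 19 + 11 + 4 + 19 = 74
Route C: 14 + 11 + 4 + 12 + 6 + 15 = 62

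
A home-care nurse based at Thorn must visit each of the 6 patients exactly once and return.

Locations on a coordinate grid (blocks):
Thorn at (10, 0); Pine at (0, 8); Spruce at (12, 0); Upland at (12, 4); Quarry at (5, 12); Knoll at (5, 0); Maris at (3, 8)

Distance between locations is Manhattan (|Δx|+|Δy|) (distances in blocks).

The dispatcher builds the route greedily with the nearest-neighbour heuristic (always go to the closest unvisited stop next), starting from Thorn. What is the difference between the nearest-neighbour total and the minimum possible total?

From Thorn: Spruce=2, Knoll=5, Upland=6, Maris=15, Quarry=17, Pine=18 → choose Spruce (2).
From Spruce: Upland=4, Knoll=7, Maris=17, Quarry=19, Pine=20 → choose Upland (4).
From Upland: Knoll=11, Maris=13, Quarry=15, Pine=16 → choose Knoll (11).
From Knoll: Maris=10, Quarry=12, Pine=13 → choose Maris (10).
From Maris: Pine=3, Quarry=6 → choose Pine (3).
From Pine: Quarry=9 → choose Quarry (9).
NN route Thorn → Spruce → Upland → Knoll → Maris → Pine → Quarry → Thorn costs 56.
Optimal: Thorn → Spruce → Upland → Pine → Maris → Quarry → Knoll → Thorn costs 48 (by enumerating all 360 distinct tours).
Excess = 56 − 48 = 8.

The nearest-neighbour route is 8 blocks longer than optimal.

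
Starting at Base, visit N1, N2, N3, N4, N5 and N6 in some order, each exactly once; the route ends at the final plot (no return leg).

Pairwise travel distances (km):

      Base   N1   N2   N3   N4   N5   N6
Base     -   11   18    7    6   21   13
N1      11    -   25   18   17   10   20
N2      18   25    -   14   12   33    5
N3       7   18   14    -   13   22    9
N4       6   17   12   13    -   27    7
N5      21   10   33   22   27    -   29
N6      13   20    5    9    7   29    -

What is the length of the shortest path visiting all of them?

Minimum one-way distance = 60 km.

There are 6! = 720 possible orderings.
Base→N1→N2→N3→N4→N5→N6: 11+25+14+13+27+29 = 119
Base→N1→N2→N3→N4→N6→N5: 11+25+14+13+7+29 = 99
Base→N1→N2→N3→N5→N4→N6: 11+25+14+22+27+7 = 106
Base→N1→N2→N3→N5→N6→N4: 11+25+14+22+29+7 = 108
Base→N1→N2→N3→N6→N4→N5: 11+25+14+9+7+27 = 93
Base→N1→N2→N3→N6→N5→N4: 11+25+14+9+29+27 = 115
Base→N1→N2→N4→N3→N5→N6: 11+25+12+13+22+29 = 112
Base→N1→N2→N4→N3→N6→N5: 11+25+12+13+9+29 = 99
… (712 more)
Base→N3→N2→N6→N4→N1→N5: 7+14+5+7+17+10 = 60  ← best
The minimum is 60.
One shortest path: Base → N3 → N2 → N6 → N4 → N1 → N5.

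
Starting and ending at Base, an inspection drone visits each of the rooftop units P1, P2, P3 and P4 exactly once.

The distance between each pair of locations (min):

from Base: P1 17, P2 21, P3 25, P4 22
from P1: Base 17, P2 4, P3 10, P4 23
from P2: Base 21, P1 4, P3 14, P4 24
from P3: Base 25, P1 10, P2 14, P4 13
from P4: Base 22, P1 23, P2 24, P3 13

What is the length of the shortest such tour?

Base-P1-P2-P3-P4-Base: 17+4+14+13+22 = 70
Base-P1-P2-P4-P3-Base: 17+4+24+13+25 = 83
Base-P1-P3-P2-P4-Base: 17+10+14+24+22 = 87
Base-P1-P3-P4-P2-Base: 17+10+13+24+21 = 85
Base-P1-P4-P2-P3-Base: 17+23+24+14+25 = 103
Base-P1-P4-P3-P2-Base: 17+23+13+14+21 = 88
Base-P2-P1-P3-P4-Base: 21+4+10+13+22 = 70
Base-P2-P1-P4-P3-Base: 21+4+23+13+25 = 86
Base-P2-P3-P1-P4-Base: 21+14+10+23+22 = 90
Base-P2-P4-P1-P3-Base: 21+24+23+10+25 = 103
Base-P3-P1-P2-P4-Base: 25+10+4+24+22 = 85
Base-P3-P2-P1-P4-Base: 25+14+4+23+22 = 88
The minimum is 70.
One optimal route: Base → P1 → P2 → P3 → P4 → Base (or its reverse).

70 min — the shortest possible round trip.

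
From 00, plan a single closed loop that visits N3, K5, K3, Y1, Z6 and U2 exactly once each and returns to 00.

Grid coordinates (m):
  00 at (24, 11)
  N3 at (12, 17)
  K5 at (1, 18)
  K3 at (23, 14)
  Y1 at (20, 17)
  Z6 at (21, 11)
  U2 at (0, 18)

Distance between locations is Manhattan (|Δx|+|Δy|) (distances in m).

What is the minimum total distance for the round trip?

62 m — the shortest possible round trip.

With 6 stops there are 6!/2 = 360 distinct round trips (a route and its reverse cost the same).
00 → N3 → K5 → K3 → Y1 → Z6 → U2 → 00: 18+12+26+6+7+28+31 = 128
00 → N3 → K5 → K3 → Y1 → U2 → Z6 → 00: 18+12+26+6+21+28+3 = 114
00 → N3 → K5 → K3 → Z6 → Y1 → U2 → 00: 18+12+26+5+7+21+31 = 120
00 → N3 → K5 → K3 → Z6 → U2 → Y1 → 00: 18+12+26+5+28+21+10 = 120
00 → N3 → K5 → K3 → U2 → Y1 → Z6 → 00: 18+12+26+27+21+7+3 = 114
00 → N3 → K5 → K3 → U2 → Z6 → Y1 → 00: 18+12+26+27+28+7+10 = 128
00 → N3 → K5 → Y1 → K3 → Z6 → U2 → 00: 18+12+20+6+5+28+31 = 120
00 → N3 → K5 → Y1 → K3 → U2 → Z6 → 00: 18+12+20+6+27+28+3 = 114
… (352 more)
00 → K3 → N3 → K5 → U2 → Y1 → Z6 → 00: 4+14+12+1+21+7+3 = 62  ← best
The minimum is 62.
One optimal route: 00 → K3 → N3 → K5 → U2 → Y1 → Z6 → 00 (or its reverse).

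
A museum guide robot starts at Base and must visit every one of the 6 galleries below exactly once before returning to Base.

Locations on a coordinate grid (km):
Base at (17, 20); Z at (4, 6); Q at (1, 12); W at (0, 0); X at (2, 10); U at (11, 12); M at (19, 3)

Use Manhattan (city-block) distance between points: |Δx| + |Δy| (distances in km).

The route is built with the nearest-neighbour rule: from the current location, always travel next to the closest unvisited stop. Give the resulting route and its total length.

84 km along Base → U → Q → X → Z → W → M → Base.

At Base the remaining stops are U 14, M 19, Q 24, X 25, Z 27, W 37; go to U.
At U the remaining stops are Q 10, X 11, Z 13, M 17, W 23; go to Q.
At Q the remaining stops are X 3, Z 9, W 13, M 27; go to X.
At X the remaining stops are Z 6, W 12, M 24; go to Z.
At Z the remaining stops are W 10, M 18; go to W.
At W the remaining stops are M 22; go to M.
Return M→Base: 19.
Total = 14 + 10 + 3 + 6 + 10 + 22 + 19 = 84.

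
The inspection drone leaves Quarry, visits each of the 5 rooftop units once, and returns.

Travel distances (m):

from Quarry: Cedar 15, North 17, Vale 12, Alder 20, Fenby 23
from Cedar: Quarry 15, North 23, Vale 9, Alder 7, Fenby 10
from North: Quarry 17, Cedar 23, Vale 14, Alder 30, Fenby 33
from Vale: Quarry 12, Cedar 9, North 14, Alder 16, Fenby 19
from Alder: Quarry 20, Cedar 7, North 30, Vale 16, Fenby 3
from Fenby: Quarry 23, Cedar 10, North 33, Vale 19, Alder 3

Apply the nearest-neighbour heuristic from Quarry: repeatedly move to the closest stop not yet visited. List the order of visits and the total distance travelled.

Quarry → [Vale:12 / Cedar:15 / North:17 / Alder:20 / Fenby:23] → Vale (12)
Vale → [Cedar:9 / North:14 / Alder:16 / Fenby:19] → Cedar (9)
Cedar → [Alder:7 / Fenby:10 / North:23] → Alder (7)
Alder → [Fenby:3 / North:30] → Fenby (3)
Fenby → [North:33] → North (33)
Return North→Quarry: 17.
Total = 12 + 9 + 7 + 3 + 33 + 17 = 81.

81 m along Quarry → Vale → Cedar → Alder → Fenby → North → Quarry.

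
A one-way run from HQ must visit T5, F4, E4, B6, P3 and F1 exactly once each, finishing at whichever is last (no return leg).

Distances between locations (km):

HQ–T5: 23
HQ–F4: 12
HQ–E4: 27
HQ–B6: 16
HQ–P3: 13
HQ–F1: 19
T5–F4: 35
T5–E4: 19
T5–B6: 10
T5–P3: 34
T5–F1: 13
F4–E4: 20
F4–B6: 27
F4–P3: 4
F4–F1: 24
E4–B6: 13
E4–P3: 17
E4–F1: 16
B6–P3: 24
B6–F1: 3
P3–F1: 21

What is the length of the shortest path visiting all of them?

There are 6! = 720 possible orderings.
HQ - T5 - F4 - E4 - B6 - P3 - F1: 23+35+20+13+24+21 = 136
HQ - T5 - F4 - E4 - B6 - F1 - P3: 23+35+20+13+3+21 = 115
HQ - T5 - F4 - E4 - P3 - B6 - F1: 23+35+20+17+24+3 = 122
HQ - T5 - F4 - E4 - P3 - F1 - B6: 23+35+20+17+21+3 = 119
HQ - T5 - F4 - E4 - F1 - B6 - P3: 23+35+20+16+3+24 = 121
HQ - T5 - F4 - E4 - F1 - P3 - B6: 23+35+20+16+21+24 = 139
HQ - T5 - F4 - B6 - E4 - P3 - F1: 23+35+27+13+17+21 = 136
HQ - T5 - F4 - B6 - E4 - F1 - P3: 23+35+27+13+16+21 = 135
… (712 more)
HQ - F4 - P3 - E4 - B6 - F1 - T5: 12+4+17+13+3+13 = 62  ← best
The minimum is 62.
One shortest path: HQ → F4 → P3 → E4 → B6 → F1 → T5.

Minimum one-way distance = 62 km.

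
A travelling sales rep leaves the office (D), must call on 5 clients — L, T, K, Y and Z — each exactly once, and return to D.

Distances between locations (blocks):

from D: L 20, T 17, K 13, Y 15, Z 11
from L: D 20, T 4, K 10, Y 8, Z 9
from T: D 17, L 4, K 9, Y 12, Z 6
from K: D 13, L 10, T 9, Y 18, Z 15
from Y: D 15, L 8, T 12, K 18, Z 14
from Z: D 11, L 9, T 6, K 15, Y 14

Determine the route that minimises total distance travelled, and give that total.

D → L → T → K → Y → Z → D: 20+4+9+18+14+11 = 76
D → L → T → K → Z → Y → D: 20+4+9+15+14+15 = 77
D → L → T → Y → K → Z → D: 20+4+12+18+15+11 = 80
D → L → T → Y → Z → K → D: 20+4+12+14+15+13 = 78
D → L → T → Z → K → Y → D: 20+4+6+15+18+15 = 78
D → L → T → Z → Y → K → D: 20+4+6+14+18+13 = 75
D → L → K → T → Y → Z → D: 20+10+9+12+14+11 = 76
D → L → K → T → Z → Y → D: 20+10+9+6+14+15 = 74
D → L → K → Y → T → Z → D: 20+10+18+12+6+11 = 77
D → L → K → Y → Z → T → D: 20+10+18+14+6+17 = 85
D → L → K → Z → T → Y → D: 20+10+15+6+12+15 = 78
D → L → K → Z → Y → T → D: 20+10+15+14+12+17 = 88
D → L → Y → T → K → Z → D: 20+8+12+9+15+11 = 75
D → L → Y → T → Z → K → D: 20+8+12+6+15+13 = 74
… (46 more)
D → K → T → L → Y → Z → D: 13+9+4+8+14+11 = 59  ← best
The minimum is 59.
One optimal route: D → K → T → L → Y → Z → D (or its reverse).

59 blocks — the shortest possible round trip.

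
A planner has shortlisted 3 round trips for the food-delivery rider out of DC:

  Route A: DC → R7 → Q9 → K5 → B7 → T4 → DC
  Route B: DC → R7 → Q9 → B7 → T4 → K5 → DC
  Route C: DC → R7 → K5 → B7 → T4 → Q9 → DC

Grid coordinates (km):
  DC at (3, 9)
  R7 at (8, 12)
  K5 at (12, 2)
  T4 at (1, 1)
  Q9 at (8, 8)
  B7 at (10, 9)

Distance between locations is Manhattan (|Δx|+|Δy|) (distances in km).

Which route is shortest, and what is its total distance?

Route A: 8 + 4 + 10 + 9 + 17 + 10 = 58
Route B: 8 + 4 + 3 + 17 + 12 + 16 = 60
Route C: 8 + 14 + 9 + 17 + 14 + 6 = 68

Shortest is Route A, total 58 km.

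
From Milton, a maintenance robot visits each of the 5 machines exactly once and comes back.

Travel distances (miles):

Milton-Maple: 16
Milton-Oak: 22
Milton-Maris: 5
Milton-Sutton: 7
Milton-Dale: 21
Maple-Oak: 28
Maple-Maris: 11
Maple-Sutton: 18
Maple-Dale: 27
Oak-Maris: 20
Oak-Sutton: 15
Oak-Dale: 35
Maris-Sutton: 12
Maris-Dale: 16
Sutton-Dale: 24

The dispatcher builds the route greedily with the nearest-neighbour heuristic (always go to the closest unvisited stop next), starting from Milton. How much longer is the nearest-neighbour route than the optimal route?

7 miles longer than the optimal tour.

From Milton: Maris=5, Sutton=7, Maple=16, Dale=21, Oak=22 → choose Maris (5).
From Maris: Maple=11, Sutton=12, Dale=16, Oak=20 → choose Maple (11).
From Maple: Sutton=18, Dale=27, Oak=28 → choose Sutton (18).
From Sutton: Oak=15, Dale=24 → choose Oak (15).
From Oak: Dale=35 → choose Dale (35).
NN route Milton → Maris → Maple → Sutton → Oak → Dale → Milton costs 105.
Optimal: Milton → Maris → Dale → Maple → Oak → Sutton → Milton costs 98 (by enumerating all 60 distinct tours).
Excess = 105 − 98 = 7.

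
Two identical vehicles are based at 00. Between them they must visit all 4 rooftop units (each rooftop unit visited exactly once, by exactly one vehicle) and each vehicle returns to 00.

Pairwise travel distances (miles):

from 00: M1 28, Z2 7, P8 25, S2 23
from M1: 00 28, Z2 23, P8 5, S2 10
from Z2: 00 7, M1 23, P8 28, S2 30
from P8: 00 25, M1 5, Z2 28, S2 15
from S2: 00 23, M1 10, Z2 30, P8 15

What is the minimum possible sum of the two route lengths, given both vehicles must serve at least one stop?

Minimum combined distance: 77 miles.

Try each way of splitting the stops between the two vehicles (each non-empty) and, for each split, find the best tour for each vehicle:
  {M1} + {Z2, P8, S2}: 56 + 73 = 129
  {Z2} + {M1, P8, S2}: 14 + 63 = 77
  {M1, Z2} + {P8, S2}: 58 + 63 = 121
  {P8} + {M1, Z2, S2}: 50 + 63 = 113
  {M1, P8} + {Z2, S2}: 58 + 60 = 118
  {Z2, P8} + {M1, S2}: 60 + 61 = 121
  … (7 splits in total)
Best: vehicle 1 00 → Z2 → 00 = 14; vehicle 2 00 → P8 → M1 → S2 → 00 = 63; combined 77.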